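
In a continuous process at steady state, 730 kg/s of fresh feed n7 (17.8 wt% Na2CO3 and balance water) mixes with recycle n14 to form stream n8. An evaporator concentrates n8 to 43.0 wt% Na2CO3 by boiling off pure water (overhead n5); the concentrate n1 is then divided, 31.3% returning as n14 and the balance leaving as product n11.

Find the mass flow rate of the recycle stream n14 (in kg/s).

137.7 kg/s

Overall Na2CO3 balance (none leaves overhead): Na2CO3 in fresh feed = Na2CO3 in product, i.e. 730×0.178 = (1−0.313)·n1·0.430.
n1 = 129.94/(0.430×0.687) = 439.86 kg/s.
Recycle n14 = 0.313×439.86 = 137.68 kg/s.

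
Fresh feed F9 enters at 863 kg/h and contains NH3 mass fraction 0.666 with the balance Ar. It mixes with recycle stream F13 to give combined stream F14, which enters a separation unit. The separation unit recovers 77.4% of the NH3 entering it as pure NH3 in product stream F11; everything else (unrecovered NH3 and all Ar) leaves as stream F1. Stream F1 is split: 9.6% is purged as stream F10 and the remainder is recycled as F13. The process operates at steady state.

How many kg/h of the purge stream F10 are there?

Ar enters only via F9 and leaves only via the purge: 863×0.334 = 0.096×(Ar in F1), and the separation unit passes all Ar, so Ar in F14 = Ar in F1 = 3002.5 kg/h.
NH3 in F14: m_A = 863×0.666 + (1−0.096)·(1−0.774)·m_A, so m_A = 574.76/0.7957 = 722.33 kg/h.
F1 = (1−0.774)×722.33 + 3002.5 = 3165.8 kg/h.
Purge F10 = 0.096×3165.8 = 303.91 kg/h.

303.9 kg/h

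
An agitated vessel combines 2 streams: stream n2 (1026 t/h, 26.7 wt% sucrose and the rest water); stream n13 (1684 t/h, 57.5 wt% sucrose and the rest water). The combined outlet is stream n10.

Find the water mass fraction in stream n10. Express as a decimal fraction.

Total flow out = 1026 + 1684 = 2710 t/h.
water in = 1026×0.733 + 1684×0.425 = 1467.8 t/h.
water mass fraction in n10 = 1467.8/2710 = 0.542.

0.542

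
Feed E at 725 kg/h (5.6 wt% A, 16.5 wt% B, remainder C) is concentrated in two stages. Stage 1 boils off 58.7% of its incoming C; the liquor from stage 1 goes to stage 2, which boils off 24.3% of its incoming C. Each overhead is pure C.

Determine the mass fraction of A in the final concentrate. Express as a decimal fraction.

C in feed = 725×0.779 = 564.77 kg/h.
After stage 1: C left = (1−0.587)×564.77 = 233.25; stream total = 393.48 kg/h.
After stage 2: C left = (1−0.243)×233.25 = 176.57; final concentrate = 336.8 kg/h.
A fraction = 40.6/336.8 = 0.121.

0.121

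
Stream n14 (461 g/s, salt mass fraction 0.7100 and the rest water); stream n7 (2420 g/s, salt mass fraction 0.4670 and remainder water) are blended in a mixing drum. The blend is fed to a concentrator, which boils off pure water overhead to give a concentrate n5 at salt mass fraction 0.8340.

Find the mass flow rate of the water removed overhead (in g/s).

salt entering = 461×0.710 + 2420×0.467 = 1457.5 g/s.
All salt reports to n5, so n5 = 1457.5/0.834 = 1747.5 g/s.
Total feed = 2881 g/s; overhead = 2881 − 1747.5 = 1133.5 g/s.

1133 g/s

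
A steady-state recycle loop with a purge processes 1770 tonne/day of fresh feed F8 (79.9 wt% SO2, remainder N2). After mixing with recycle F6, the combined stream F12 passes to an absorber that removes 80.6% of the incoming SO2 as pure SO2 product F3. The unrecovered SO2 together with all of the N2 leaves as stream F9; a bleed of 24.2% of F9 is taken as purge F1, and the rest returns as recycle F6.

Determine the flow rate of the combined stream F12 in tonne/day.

N2 enters only via F8 and leaves only via the purge: 1770×0.201 = 0.242×(N2 in F9), and the absorber passes all N2, so N2 in F12 = N2 in F9 = 1470.1 tonne/day.
SO2 in F12: m_A = 1770×0.799 + (1−0.242)·(1−0.806)·m_A, so m_A = 1414.2/0.8529 = 1658 tonne/day.
F12 = 1658 + 1470.1 = 3128.2 tonne/day.

3128 tonne/day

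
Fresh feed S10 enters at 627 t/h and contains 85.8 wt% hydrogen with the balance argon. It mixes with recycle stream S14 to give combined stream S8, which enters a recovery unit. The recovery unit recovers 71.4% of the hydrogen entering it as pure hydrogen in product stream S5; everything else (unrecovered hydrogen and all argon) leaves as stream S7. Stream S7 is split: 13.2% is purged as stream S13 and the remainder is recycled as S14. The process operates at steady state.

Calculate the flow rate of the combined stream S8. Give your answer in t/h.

1390 t/h

argon enters only via S10 and leaves only via the purge: 627×0.142 = 0.132×(argon in S7), and the recovery unit passes all argon, so argon in S8 = argon in S7 = 674.5 t/h.
hydrogen in S8: m_A = 627×0.858 + (1−0.132)·(1−0.714)·m_A, so m_A = 537.97/0.7518 = 715.62 t/h.
S8 = 715.62 + 674.5 = 1390.1 t/h.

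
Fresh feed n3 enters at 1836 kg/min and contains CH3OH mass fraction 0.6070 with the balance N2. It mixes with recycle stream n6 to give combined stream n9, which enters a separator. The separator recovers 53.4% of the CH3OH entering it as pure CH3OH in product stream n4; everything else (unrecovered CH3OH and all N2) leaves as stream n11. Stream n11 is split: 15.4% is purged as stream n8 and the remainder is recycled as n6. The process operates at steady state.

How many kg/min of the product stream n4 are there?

CH3OH in n9: m_A = 1836×0.607 + (1−0.154)·(1−0.534)·m_A, so m_A = 1114.5/0.6058 = 1839.7 kg/min.
Product n4 = 0.534×1839.7 = 982.42 kg/min.

982.4 kg/min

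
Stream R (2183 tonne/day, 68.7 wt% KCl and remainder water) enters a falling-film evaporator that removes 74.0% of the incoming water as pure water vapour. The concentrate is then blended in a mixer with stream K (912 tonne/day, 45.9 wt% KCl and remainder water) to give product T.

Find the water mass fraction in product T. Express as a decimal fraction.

Vapour removed = 0.740×0.313×2183 = 505.63 tonne/day; concentrate = 1677.4 tonne/day.
water reaching the mixer = 177.65 (from concentrate) + 912×0.541 = 671.04 tonne/day.
Product flow = 1677.4 + 912 = 2589.4 tonne/day; water fraction = 0.2592.

0.2592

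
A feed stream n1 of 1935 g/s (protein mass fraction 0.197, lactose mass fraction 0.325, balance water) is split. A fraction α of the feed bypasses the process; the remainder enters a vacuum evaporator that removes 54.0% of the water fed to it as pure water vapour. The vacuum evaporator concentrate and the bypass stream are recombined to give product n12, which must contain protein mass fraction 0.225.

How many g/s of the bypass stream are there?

All 1935×0.197 = 381.19 g/s of protein reaches n12, so n12 = 381.19/0.225 = 1694.2 g/s and vapour = 240.8 g/s.
The evaporator receives (1−α)·1935 of feed at 0.478 water and removes 0.540 of that water:
0.540×0.478×(1−α)×1935 = 240.8
(1−α) = 240.8/499.46 = 0.4821;  α = 0.5179.
Bypass flow = 0.5179×1935 = 1002.1 g/s.

1002 g/s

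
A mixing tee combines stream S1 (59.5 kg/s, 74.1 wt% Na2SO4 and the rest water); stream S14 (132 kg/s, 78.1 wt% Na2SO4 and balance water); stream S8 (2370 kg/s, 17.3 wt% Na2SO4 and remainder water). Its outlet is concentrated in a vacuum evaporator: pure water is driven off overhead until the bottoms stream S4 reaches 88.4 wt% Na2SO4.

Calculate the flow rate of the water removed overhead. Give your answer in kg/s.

Na2SO4 entering = 59.5×0.741 + 132×0.781 + 2370×0.173 = 557.19 kg/s.
All Na2SO4 reports to S4, so S4 = 557.19/0.884 = 630.31 kg/s.
Total feed = 2561.5 kg/s; overhead = 2561.5 − 630.31 = 1931.2 kg/s.

1931 kg/s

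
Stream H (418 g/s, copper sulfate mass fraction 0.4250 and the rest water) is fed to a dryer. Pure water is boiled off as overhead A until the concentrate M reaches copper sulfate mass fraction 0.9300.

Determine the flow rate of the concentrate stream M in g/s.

191 g/s

copper sulfate is conserved: 418×0.425 = 177.65 g/s all reports to the concentrate.
Concentrate = 177.65/(target fraction) = 191.02 g/s.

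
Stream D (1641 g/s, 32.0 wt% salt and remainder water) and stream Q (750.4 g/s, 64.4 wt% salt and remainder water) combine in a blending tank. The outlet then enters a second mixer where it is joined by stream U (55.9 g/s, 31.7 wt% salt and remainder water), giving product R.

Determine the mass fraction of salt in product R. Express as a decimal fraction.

0.4193

Overall, product flow = 2447.3 g/s.
salt in = 1641×0.320 + 750.4×0.644 + 55.9×0.317 = 1026.1 g/s.
salt fraction in R = 0.4193.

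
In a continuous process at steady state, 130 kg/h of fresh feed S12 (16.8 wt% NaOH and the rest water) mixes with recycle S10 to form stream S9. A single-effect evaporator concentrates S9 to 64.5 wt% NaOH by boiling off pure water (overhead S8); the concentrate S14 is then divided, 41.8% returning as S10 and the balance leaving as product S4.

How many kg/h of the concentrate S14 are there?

Overall NaOH balance (none leaves overhead): NaOH in fresh feed = NaOH in product, i.e. 130×0.168 = (1−0.418)·S14·0.645.
S14 = 21.84/(0.645×0.582) = 58.179 kg/h.

58.18 kg/h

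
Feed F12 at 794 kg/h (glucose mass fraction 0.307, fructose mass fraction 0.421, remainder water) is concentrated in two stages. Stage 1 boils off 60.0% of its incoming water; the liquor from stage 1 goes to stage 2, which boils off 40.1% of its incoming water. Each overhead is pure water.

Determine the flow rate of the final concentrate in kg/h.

629.8 kg/h

water in feed = 794×0.272 = 215.97 kg/h.
After stage 1: water left = (1−0.600)×215.97 = 86.387; stream total = 664.42 kg/h.
After stage 2: water left = (1−0.401)×86.387 = 51.746; final concentrate = 629.78 kg/h.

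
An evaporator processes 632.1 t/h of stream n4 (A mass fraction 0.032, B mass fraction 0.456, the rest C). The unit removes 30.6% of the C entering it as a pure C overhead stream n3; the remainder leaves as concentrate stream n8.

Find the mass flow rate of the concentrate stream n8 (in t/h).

533.1 t/h

C entering = 632.1×0.512 = 323.64 t/h; overhead removed = 0.306×323.64 = 99.032 t/h.
Concentrate = 632.1 − 99.032 = 533.07 t/h.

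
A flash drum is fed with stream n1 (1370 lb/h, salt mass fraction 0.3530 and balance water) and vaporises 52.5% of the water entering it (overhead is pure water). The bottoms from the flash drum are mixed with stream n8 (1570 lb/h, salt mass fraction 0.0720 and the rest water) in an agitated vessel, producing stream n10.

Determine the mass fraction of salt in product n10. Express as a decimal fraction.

Vapour removed = 0.525×0.647×1370 = 465.35 lb/h; concentrate = 904.65 lb/h.
salt reaching the mixer = 483.61 (from concentrate) + 1570×0.072 = 596.65 lb/h.
Product flow = 904.65 + 1570 = 2474.6 lb/h; salt fraction = 0.2411.

0.2411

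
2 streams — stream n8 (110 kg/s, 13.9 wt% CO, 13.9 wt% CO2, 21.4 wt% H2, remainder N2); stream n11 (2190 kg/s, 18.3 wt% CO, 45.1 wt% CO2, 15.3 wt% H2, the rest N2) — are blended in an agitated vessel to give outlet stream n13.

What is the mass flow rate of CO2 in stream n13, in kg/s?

CO2 out = CO2 in = 110×0.139 + 2190×0.451 = 1003 kg/s.

1003 kg/s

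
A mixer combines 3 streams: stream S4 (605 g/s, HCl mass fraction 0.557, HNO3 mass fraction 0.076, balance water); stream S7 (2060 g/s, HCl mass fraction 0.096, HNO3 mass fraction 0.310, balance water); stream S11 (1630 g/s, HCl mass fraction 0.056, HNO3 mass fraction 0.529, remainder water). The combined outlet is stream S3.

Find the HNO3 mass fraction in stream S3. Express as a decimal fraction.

Total flow out = 605 + 2060 + 1630 = 4295 g/s.
HNO3 in = 605×0.076 + 2060×0.310 + 1630×0.529 = 1546.9 g/s.
HNO3 mass fraction in S3 = 1546.9/4295 = 0.360.

0.360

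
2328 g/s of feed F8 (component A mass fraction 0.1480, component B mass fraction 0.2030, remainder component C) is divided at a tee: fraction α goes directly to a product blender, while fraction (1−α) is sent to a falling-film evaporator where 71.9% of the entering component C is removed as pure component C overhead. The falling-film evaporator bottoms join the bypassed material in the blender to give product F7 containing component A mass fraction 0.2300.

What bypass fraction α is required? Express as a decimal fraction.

All 2328×0.148 = 344.54 g/s of component A reaches F7, so F7 = 344.54/0.230 = 1498 g/s and vapour = 829.98 g/s.
The evaporator receives (1−α)·2328 of feed at 0.649 component C and removes 0.719 of that component C:
0.719×0.649×(1−α)×2328 = 829.98
(1−α) = 829.98/1086.3 = 0.7640;  α = 0.2360.

0.236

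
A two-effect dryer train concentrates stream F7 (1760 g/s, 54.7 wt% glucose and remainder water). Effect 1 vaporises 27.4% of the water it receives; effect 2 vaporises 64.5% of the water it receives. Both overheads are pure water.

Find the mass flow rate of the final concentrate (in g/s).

water in feed = 1760×0.453 = 797.28 g/s.
After stage 1: water left = (1−0.274)×797.28 = 578.83; stream total = 1541.5 g/s.
After stage 2: water left = (1−0.645)×578.83 = 205.48; final concentrate = 1168.2 g/s.

1168 g/s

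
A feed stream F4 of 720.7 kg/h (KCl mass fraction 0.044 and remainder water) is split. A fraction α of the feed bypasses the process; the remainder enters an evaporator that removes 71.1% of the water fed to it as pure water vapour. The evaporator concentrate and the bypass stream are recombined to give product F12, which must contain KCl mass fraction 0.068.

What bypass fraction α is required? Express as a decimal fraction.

0.481

All 720.7×0.044 = 31.711 kg/h of KCl reaches F12, so F12 = 31.711/0.068 = 466.34 kg/h and vapour = 254.36 kg/h.
The evaporator receives (1−α)·720.7 of feed at 0.956 water and removes 0.711 of that water:
0.711×0.956×(1−α)×720.7 = 254.36
(1−α) = 254.36/489.87 = 0.5192;  α = 0.4808.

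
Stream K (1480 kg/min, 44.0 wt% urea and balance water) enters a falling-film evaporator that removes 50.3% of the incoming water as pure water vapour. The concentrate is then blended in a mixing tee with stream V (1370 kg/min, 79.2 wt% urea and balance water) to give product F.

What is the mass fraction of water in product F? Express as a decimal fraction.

Vapour removed = 0.503×0.560×1480 = 416.89 kg/min; concentrate = 1063.1 kg/min.
water reaching the mixer = 411.91 (from concentrate) + 1370×0.208 = 696.87 kg/min.
Product flow = 1063.1 + 1370 = 2433.1 kg/min; water fraction = 0.286.

0.286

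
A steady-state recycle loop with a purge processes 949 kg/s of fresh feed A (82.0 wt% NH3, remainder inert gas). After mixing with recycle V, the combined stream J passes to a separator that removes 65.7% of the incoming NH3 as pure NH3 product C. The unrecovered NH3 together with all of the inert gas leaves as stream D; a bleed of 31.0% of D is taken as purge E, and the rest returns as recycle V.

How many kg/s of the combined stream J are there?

1570 kg/s

inert gas enters only via A and leaves only via the purge: 949×0.180 = 0.310×(inert gas in D), and the separator passes all inert gas, so inert gas in J = inert gas in D = 551.03 kg/s.
NH3 in J: m_A = 949×0.820 + (1−0.310)·(1−0.657)·m_A, so m_A = 778.18/0.7633 = 1019.5 kg/s.
J = 1019.5 + 551.03 = 1570.5 kg/s.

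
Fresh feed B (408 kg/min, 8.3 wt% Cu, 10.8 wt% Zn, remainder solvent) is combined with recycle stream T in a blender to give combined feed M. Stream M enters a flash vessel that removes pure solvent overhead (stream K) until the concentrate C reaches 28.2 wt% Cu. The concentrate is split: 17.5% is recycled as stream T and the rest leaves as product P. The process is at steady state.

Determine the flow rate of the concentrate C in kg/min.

145.6 kg/min

Overall Cu balance (none leaves overhead): Cu in fresh feed = Cu in product, i.e. 408×0.083 = (1−0.175)·C·0.282.
C = 33.864/(0.282×0.825) = 145.56 kg/min.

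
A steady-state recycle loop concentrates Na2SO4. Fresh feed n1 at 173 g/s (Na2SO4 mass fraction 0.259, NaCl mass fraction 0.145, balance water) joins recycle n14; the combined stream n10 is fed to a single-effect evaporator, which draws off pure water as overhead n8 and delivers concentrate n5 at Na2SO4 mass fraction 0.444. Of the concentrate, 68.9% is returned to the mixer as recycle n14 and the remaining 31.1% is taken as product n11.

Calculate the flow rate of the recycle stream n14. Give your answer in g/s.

223.6 g/s

Overall Na2SO4 balance (none leaves overhead): Na2SO4 in fresh feed = Na2SO4 in product, i.e. 173×0.259 = (1−0.689)·n5·0.444.
n5 = 44.807/(0.444×0.311) = 324.49 g/s.
Recycle n14 = 0.689×324.49 = 223.57 g/s.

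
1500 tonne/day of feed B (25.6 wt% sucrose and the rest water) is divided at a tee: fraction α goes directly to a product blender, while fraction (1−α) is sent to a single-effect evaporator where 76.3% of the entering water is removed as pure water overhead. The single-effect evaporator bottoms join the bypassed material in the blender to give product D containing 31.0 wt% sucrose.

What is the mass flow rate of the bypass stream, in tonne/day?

All 1500×0.256 = 384 tonne/day of sucrose reaches D, so D = 384/0.310 = 1238.7 tonne/day and vapour = 261.29 tonne/day.
The evaporator receives (1−α)·1500 of feed at 0.744 water and removes 0.763 of that water:
0.763×0.744×(1−α)×1500 = 261.29
(1−α) = 261.29/851.51 = 0.3069;  α = 0.6931.
Bypass flow = 0.6931×1500 = 1039.7 tonne/day.

1040 tonne/day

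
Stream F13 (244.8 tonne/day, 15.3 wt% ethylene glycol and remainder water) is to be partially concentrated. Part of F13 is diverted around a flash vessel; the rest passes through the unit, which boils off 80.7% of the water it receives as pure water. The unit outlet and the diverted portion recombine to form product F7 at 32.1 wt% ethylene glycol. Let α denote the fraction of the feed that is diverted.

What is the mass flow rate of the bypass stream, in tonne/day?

57.36 tonne/day

All 244.8×0.153 = 37.454 tonne/day of ethylene glycol reaches F7, so F7 = 37.454/0.321 = 116.68 tonne/day and vapour = 128.12 tonne/day.
The evaporator receives (1−α)·244.8 of feed at 0.847 water and removes 0.807 of that water:
0.807×0.847×(1−α)×244.8 = 128.12
(1−α) = 128.12/167.33 = 0.7657;  α = 0.2343.
Bypass flow = 0.2343×244.8 = 57.362 tonne/day.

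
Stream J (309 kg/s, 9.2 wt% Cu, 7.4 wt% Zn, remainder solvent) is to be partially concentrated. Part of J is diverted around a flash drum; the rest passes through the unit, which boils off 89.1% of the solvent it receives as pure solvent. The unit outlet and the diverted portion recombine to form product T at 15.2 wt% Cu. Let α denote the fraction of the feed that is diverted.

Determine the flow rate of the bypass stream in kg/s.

All 309×0.092 = 28.428 kg/s of Cu reaches T, so T = 28.428/0.152 = 187.03 kg/s and vapour = 121.97 kg/s.
The evaporator receives (1−α)·309 of feed at 0.834 solvent and removes 0.891 of that solvent:
0.891×0.834×(1−α)×309 = 121.97
(1−α) = 121.97/229.62 = 0.5312;  α = 0.4688.
Bypass flow = 0.4688×309 = 144.86 kg/s.

144.9 kg/s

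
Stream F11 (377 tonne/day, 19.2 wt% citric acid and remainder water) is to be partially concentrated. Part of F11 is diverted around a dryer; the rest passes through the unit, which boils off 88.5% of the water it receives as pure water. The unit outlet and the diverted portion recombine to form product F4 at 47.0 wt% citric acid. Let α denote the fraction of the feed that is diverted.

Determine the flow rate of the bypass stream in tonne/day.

All 377×0.192 = 72.384 tonne/day of citric acid reaches F4, so F4 = 72.384/0.470 = 154.01 tonne/day and vapour = 222.99 tonne/day.
The evaporator receives (1−α)·377 of feed at 0.808 water and removes 0.885 of that water:
0.885×0.808×(1−α)×377 = 222.99
(1−α) = 222.99/269.59 = 0.8272;  α = 0.1728.
Bypass flow = 0.1728×377 = 65.159 tonne/day.

65.16 tonne/day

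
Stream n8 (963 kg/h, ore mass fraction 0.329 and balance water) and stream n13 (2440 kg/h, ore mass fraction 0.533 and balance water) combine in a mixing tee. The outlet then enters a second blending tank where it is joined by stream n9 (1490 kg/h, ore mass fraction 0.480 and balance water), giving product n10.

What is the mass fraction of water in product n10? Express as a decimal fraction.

Overall, product flow = 4893 kg/h.
water in = 963×0.671 + 2440×0.467 + 1490×0.520 = 2560.5 kg/h.
water fraction in n10 = 0.523.

0.523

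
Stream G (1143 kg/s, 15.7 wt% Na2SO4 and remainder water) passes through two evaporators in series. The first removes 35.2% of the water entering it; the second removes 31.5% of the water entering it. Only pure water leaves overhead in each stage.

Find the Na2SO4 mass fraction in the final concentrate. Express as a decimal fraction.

water in feed = 1143×0.843 = 963.55 kg/s.
After stage 1: water left = (1−0.352)×963.55 = 624.38; stream total = 803.83 kg/s.
After stage 2: water left = (1−0.315)×624.38 = 427.7; final concentrate = 607.15 kg/s.
Na2SO4 fraction = 179.45/607.15 = 0.2956.

0.2956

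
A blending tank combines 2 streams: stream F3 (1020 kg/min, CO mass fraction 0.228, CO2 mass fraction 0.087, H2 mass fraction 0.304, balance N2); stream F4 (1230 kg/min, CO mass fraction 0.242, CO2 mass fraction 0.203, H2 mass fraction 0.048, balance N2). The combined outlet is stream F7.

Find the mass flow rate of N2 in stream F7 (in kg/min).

N2 out = N2 in = 1020×0.381 + 1230×0.507 = 1012.2 kg/min.

1012 kg/min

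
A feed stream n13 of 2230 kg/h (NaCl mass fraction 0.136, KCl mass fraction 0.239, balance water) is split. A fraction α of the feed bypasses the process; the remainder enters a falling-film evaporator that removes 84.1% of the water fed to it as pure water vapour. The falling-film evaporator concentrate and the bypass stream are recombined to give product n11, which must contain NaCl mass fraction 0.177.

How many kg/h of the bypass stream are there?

1247 kg/h

All 2230×0.136 = 303.28 kg/h of NaCl reaches n11, so n11 = 303.28/0.177 = 1713.4 kg/h and vapour = 516.55 kg/h.
The evaporator receives (1−α)·2230 of feed at 0.625 water and removes 0.841 of that water:
0.841×0.625×(1−α)×2230 = 516.55
(1−α) = 516.55/1172.1 = 0.4407;  α = 0.5593.
Bypass flow = 0.5593×2230 = 1247.3 kg/h.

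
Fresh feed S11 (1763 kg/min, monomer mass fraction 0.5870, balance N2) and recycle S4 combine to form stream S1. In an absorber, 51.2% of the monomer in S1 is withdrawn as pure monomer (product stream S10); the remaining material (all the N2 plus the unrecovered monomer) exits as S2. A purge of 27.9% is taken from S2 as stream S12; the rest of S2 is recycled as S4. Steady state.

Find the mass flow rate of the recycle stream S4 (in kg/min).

2443 kg/min

N2 enters only via S11 and leaves only via the purge: 1763×0.413 = 0.279×(N2 in S2), and the absorber passes all N2, so N2 in S1 = N2 in S2 = 2609.7 kg/min.
monomer in S1: m_A = 1763×0.587 + (1−0.279)·(1−0.512)·m_A, so m_A = 1034.9/0.6482 = 1596.7 kg/min.
S2 = (1−0.512)×1596.7 + 2609.7 = 3388.9 kg/min.
Recycle S4 = (1−0.279)×3388.9 = 2443.4 kg/min.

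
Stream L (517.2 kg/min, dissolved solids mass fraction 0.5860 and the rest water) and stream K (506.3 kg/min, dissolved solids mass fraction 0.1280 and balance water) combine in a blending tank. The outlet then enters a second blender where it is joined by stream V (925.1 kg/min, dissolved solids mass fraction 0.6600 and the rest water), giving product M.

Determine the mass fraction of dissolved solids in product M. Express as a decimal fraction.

0.5021

Overall, product flow = 1948.6 kg/min.
dissolved solids in = 517.2×0.586 + 506.3×0.128 + 925.1×0.660 = 978.45 kg/min.
dissolved solids fraction in M = 0.5021.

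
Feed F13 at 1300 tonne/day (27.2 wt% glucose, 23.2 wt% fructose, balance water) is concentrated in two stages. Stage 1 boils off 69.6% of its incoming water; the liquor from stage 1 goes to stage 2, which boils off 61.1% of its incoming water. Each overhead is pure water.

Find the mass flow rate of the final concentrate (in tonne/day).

731.5 tonne/day

water in feed = 1300×0.496 = 644.8 tonne/day.
After stage 1: water left = (1−0.696)×644.8 = 196.02; stream total = 851.22 tonne/day.
After stage 2: water left = (1−0.611)×196.02 = 76.251; final concentrate = 731.45 tonne/day.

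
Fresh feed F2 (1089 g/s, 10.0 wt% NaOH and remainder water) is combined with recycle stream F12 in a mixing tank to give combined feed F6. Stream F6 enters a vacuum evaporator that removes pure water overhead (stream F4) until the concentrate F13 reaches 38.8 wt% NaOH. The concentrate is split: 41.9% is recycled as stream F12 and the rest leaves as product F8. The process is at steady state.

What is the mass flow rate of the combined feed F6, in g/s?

Overall NaOH balance (none leaves overhead): NaOH in fresh feed = NaOH in product, i.e. 1089×0.100 = (1−0.419)·F13·0.388.
F13 = 108.9/(0.388×0.581) = 483.08 g/s.
Recycle F12 = 0.419×483.08 = 202.41 g/s.
Combined feed F6 = 1089 + 202.41 = 1291.4 g/s.

1291 g/s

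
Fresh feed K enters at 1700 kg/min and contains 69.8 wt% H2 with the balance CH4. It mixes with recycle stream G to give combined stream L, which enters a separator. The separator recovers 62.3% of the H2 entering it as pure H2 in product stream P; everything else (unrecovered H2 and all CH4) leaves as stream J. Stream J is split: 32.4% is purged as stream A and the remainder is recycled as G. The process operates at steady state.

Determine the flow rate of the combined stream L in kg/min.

CH4 enters only via K and leaves only via the purge: 1700×0.302 = 0.324×(CH4 in J), and the separator passes all CH4, so CH4 in L = CH4 in J = 1584.6 kg/min.
H2 in L: m_A = 1700×0.698 + (1−0.324)·(1−0.623)·m_A, so m_A = 1186.6/0.7451 = 1592.4 kg/min.
L = 1592.4 + 1584.6 = 3177 kg/min.

3177 kg/min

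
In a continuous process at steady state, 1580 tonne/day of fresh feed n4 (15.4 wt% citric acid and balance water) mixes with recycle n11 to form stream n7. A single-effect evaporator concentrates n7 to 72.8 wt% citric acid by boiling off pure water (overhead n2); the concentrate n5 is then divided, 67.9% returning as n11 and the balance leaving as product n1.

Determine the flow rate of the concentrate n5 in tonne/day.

1041 tonne/day

Overall citric acid balance (none leaves overhead): citric acid in fresh feed = citric acid in product, i.e. 1580×0.154 = (1−0.679)·n5·0.728.
n5 = 243.32/(0.728×0.321) = 1041.2 tonne/day.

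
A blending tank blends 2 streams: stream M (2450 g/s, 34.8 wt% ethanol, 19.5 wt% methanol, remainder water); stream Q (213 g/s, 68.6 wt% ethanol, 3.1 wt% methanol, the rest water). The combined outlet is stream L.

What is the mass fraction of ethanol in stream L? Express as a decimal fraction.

Total flow out = 2450 + 213 = 2663 g/s.
ethanol in = 2450×0.348 + 213×0.686 = 998.72 g/s.
ethanol mass fraction in L = 998.72/2663 = 0.3750.

0.3750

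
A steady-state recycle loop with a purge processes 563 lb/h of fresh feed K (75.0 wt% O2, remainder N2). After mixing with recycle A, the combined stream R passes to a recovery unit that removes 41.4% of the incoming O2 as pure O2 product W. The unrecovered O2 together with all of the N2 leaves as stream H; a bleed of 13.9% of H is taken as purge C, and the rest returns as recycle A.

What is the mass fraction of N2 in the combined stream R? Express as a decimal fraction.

0.543

N2 enters only via K and leaves only via the purge: 563×0.250 = 0.139×(N2 in H), and the recovery unit passes all N2, so N2 in R = N2 in H = 1012.6 lb/h.
O2 in R: m_A = 563×0.750 + (1−0.139)·(1−0.414)·m_A, so m_A = 422.25/0.4955 = 852.25 lb/h.
R = 852.25 + 1012.6 = 1864.8 lb/h.
N2 fraction in R = 1012.6/1864.8 = 0.543.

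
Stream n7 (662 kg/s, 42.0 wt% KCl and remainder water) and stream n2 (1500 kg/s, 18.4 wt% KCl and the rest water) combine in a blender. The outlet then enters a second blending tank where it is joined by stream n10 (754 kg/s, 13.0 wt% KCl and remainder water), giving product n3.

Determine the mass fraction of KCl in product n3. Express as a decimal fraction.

Overall, product flow = 2916 kg/s.
KCl in = 662×0.420 + 1500×0.184 + 754×0.130 = 652.06 kg/s.
KCl fraction in n3 = 0.224.

0.224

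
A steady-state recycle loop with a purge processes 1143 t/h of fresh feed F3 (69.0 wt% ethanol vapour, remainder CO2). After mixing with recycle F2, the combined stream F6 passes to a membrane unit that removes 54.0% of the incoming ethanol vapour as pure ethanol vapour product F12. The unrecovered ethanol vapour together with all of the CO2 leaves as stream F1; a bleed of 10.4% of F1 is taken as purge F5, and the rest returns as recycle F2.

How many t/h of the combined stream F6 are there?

4749 t/h

CO2 enters only via F3 and leaves only via the purge: 1143×0.310 = 0.104×(CO2 in F1), and the membrane unit passes all CO2, so CO2 in F6 = CO2 in F1 = 3407 t/h.
ethanol vapour in F6: m_A = 1143×0.690 + (1−0.104)·(1−0.540)·m_A, so m_A = 788.67/0.5878 = 1341.6 t/h.
F6 = 1341.6 + 3407 = 4748.7 t/h.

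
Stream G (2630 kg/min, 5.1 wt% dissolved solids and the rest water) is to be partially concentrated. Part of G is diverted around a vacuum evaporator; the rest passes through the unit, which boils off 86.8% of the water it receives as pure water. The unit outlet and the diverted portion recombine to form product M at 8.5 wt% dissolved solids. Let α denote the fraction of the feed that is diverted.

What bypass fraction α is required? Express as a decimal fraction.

0.514

All 2630×0.051 = 134.13 kg/min of dissolved solids reaches M, so M = 134.13/0.085 = 1578 kg/min and vapour = 1052 kg/min.
The evaporator receives (1−α)·2630 of feed at 0.949 water and removes 0.868 of that water:
0.868×0.949×(1−α)×2630 = 1052
(1−α) = 1052/2166.4 = 0.4856;  α = 0.5144.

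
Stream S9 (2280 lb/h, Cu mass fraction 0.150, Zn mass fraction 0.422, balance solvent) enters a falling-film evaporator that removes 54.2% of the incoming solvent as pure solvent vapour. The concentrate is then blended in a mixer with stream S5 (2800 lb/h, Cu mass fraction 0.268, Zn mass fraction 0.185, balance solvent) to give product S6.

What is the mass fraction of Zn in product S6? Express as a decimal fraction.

Vapour removed = 0.542×0.428×2280 = 528.91 lb/h; concentrate = 1751.1 lb/h.
Zn reaching the mixer = 962.16 (from concentrate) + 2800×0.185 = 1480.2 lb/h.
Product flow = 1751.1 + 2800 = 4551.1 lb/h; Zn fraction = 0.325.

0.325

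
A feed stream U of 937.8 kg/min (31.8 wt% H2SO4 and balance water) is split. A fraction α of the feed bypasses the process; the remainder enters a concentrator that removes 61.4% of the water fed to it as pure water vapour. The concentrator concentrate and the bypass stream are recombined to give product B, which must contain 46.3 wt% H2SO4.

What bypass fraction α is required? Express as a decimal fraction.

All 937.8×0.318 = 298.22 kg/min of H2SO4 reaches B, so B = 298.22/0.463 = 644.1 kg/min and vapour = 293.7 kg/min.
The evaporator receives (1−α)·937.8 of feed at 0.682 water and removes 0.614 of that water:
0.614×0.682×(1−α)×937.8 = 293.7
(1−α) = 293.7/392.7 = 0.7479;  α = 0.2521.

0.252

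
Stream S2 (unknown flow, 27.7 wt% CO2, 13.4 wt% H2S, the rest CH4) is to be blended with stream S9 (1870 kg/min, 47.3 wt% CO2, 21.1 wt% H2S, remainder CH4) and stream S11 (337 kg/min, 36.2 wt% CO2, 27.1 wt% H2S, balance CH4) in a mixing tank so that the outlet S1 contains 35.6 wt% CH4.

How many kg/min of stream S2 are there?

305.1 kg/min

Let S2 be the unknown flow. Total out = 2207 + S2.
CH4 balance: 714.6 + 0.589·S2 = 0.356·(2207 + S2)
(0.589 − 0.356)·S2 = 0.356×2207 − 714.6 = 71.093
S2 = 71.093 / 0.233 = 305.12 kg/min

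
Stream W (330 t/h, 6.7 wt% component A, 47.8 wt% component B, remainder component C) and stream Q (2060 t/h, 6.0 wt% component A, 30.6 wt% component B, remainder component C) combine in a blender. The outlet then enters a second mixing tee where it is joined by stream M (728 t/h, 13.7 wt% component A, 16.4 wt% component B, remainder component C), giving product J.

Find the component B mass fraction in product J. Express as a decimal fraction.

Overall, product flow = 3118 t/h.
component B in = 330×0.478 + 2060×0.306 + 728×0.164 = 907.49 t/h.
component B fraction in J = 0.291.

0.291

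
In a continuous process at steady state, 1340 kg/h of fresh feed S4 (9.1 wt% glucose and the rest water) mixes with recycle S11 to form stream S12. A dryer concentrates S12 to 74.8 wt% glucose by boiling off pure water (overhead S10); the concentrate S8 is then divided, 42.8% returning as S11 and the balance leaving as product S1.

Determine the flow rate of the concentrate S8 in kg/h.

285 kg/h

Overall glucose balance (none leaves overhead): glucose in fresh feed = glucose in product, i.e. 1340×0.091 = (1−0.428)·S8·0.748.
S8 = 121.94/(0.748×0.572) = 285 kg/h.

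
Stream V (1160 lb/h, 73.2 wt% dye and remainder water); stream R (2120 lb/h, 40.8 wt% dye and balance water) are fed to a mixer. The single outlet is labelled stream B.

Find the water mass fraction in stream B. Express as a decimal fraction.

0.477

Total flow out = 1160 + 2120 = 3280 lb/h.
water in = 1160×0.268 + 2120×0.592 = 1565.9 lb/h.
water mass fraction in B = 1565.9/3280 = 0.477.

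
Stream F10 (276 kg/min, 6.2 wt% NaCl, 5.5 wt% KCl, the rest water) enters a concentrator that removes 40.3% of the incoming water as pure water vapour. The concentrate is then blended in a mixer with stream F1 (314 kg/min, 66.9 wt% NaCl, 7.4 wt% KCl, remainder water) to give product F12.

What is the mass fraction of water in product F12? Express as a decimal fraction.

Vapour removed = 0.403×0.883×276 = 98.214 kg/min; concentrate = 177.79 kg/min.
water reaching the mixer = 145.49 (from concentrate) + 314×0.257 = 226.19 kg/min.
Product flow = 177.79 + 314 = 491.79 kg/min; water fraction = 0.4599.

0.4599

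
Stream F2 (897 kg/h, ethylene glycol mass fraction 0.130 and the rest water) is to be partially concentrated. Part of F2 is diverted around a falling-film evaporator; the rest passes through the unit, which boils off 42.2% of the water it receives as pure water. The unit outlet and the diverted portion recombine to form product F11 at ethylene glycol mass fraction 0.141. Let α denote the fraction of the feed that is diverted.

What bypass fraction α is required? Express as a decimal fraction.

0.788

All 897×0.130 = 116.61 kg/h of ethylene glycol reaches F11, so F11 = 116.61/0.141 = 827.02 kg/h and vapour = 69.979 kg/h.
The evaporator receives (1−α)·897 of feed at 0.870 water and removes 0.422 of that water:
0.422×0.870×(1−α)×897 = 69.979
(1−α) = 69.979/329.32 = 0.2125;  α = 0.7875.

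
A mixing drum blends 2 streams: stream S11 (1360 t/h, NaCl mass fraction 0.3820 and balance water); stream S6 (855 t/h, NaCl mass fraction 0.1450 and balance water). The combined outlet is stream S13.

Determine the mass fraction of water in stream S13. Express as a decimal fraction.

Total flow out = 1360 + 855 = 2215 t/h.
water in = 1360×0.618 + 855×0.855 = 1571.5 t/h.
water mass fraction in S13 = 1571.5/2215 = 0.7095.

0.7095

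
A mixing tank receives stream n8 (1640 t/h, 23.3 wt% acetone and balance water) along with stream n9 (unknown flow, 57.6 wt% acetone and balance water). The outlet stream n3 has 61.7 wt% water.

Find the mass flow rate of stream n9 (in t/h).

1275 t/h

Let n9 be the unknown flow. Total out = 1640 + n9.
water balance: 1257.9 + 0.424·n9 = 0.617·(1640 + n9)
(0.424 − 0.617)·n9 = 0.617×1640 − 1257.9 = -246
n9 = -246 / -0.193 = 1274.6 t/h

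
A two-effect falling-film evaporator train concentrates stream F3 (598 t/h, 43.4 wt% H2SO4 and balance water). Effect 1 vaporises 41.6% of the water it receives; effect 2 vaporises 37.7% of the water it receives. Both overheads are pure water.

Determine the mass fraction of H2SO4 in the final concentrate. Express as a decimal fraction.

0.678

water in feed = 598×0.566 = 338.47 t/h.
After stage 1: water left = (1−0.416)×338.47 = 197.67; stream total = 457.2 t/h.
After stage 2: water left = (1−0.377)×197.67 = 123.15; final concentrate = 382.68 t/h.
H2SO4 fraction = 259.53/382.68 = 0.678.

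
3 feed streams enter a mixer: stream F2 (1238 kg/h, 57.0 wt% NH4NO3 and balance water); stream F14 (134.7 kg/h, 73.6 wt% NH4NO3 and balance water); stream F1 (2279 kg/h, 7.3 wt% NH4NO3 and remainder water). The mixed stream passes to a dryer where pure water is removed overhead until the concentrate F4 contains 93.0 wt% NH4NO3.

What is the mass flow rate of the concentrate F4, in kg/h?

1044 kg/h

NH4NO3 entering = 1238×0.570 + 134.7×0.736 + 2279×0.073 = 971.17 kg/h.
All NH4NO3 reports to F4, so F4 = 971.17/0.930 = 1044.3 kg/h.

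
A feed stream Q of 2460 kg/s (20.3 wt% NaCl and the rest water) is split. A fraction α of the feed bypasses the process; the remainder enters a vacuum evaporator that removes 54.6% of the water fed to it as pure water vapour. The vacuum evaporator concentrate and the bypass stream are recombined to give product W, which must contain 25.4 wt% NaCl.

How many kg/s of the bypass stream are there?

All 2460×0.203 = 499.38 kg/s of NaCl reaches W, so W = 499.38/0.254 = 1966.1 kg/s and vapour = 493.94 kg/s.
The evaporator receives (1−α)·2460 of feed at 0.797 water and removes 0.546 of that water:
0.546×0.797×(1−α)×2460 = 493.94
(1−α) = 493.94/1070.5 = 0.4614;  α = 0.5386.
Bypass flow = 0.5386×2460 = 1324.9 kg/s.

1325 kg/s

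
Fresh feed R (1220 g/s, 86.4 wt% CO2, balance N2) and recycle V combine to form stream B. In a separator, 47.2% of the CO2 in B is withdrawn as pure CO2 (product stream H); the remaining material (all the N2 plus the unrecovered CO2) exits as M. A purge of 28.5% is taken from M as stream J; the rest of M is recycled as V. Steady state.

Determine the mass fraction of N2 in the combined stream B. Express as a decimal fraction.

N2 enters only via R and leaves only via the purge: 1220×0.136 = 0.285×(N2 in M), and the separator passes all N2, so N2 in B = N2 in M = 582.18 g/s.
CO2 in B: m_A = 1220×0.864 + (1−0.285)·(1−0.472)·m_A, so m_A = 1054.1/0.6225 = 1693.4 g/s.
B = 1693.4 + 582.18 = 2275.5 g/s.
N2 fraction in B = 582.18/2275.5 = 0.2558.

0.2558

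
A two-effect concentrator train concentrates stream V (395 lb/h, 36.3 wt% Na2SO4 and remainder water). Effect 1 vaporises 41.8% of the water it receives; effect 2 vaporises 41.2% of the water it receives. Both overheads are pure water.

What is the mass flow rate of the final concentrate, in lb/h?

229.5 lb/h

water in feed = 395×0.637 = 251.62 lb/h.
After stage 1: water left = (1−0.418)×251.62 = 146.44; stream total = 289.82 lb/h.
After stage 2: water left = (1−0.412)×146.44 = 86.107; final concentrate = 229.49 lb/h.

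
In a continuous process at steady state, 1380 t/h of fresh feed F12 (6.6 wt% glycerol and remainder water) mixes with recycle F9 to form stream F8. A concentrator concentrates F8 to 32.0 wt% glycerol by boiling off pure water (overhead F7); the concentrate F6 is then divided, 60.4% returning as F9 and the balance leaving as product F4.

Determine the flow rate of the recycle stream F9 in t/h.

Overall glycerol balance (none leaves overhead): glycerol in fresh feed = glycerol in product, i.e. 1380×0.066 = (1−0.604)·F6·0.320.
F6 = 91.08/(0.320×0.396) = 718.75 t/h.
Recycle F9 = 0.604×718.75 = 434.12 t/h.

434.1 t/h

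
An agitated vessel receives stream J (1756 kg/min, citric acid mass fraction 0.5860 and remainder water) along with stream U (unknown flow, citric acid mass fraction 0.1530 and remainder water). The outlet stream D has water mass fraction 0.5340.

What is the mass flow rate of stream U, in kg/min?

673.2 kg/min

Let U be the unknown flow. Total out = 1756 + U.
water balance: 726.98 + 0.847·U = 0.534·(1756 + U)
(0.847 − 0.534)·U = 0.534×1756 − 726.98 = 210.72
U = 210.72 / 0.313 = 673.23 kg/min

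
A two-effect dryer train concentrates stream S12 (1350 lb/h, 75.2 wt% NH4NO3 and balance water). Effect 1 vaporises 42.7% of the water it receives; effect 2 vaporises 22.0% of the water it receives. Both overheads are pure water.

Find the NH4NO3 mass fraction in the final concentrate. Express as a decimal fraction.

0.872

water in feed = 1350×0.248 = 334.8 lb/h.
After stage 1: water left = (1−0.427)×334.8 = 191.84; stream total = 1207 lb/h.
After stage 2: water left = (1−0.220)×191.84 = 149.64; final concentrate = 1164.8 lb/h.
NH4NO3 fraction = 1015.2/1164.8 = 0.872.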